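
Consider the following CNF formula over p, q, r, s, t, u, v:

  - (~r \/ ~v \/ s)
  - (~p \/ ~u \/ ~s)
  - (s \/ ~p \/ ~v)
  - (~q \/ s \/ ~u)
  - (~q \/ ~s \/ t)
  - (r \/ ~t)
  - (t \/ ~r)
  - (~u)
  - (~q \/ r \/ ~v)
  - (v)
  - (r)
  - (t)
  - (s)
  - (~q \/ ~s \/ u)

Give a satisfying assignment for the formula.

p = False, q = False, r = True, s = True, t = True, u = False, v = True

Check each clause:
  1. (~r \/ s \/ ~v) — s is true.
  2. (~u \/ ~s \/ ~p) — ~u is true.
  3. (~v \/ s \/ ~p) — s is true.
  4. (~q \/ s \/ ~u) — ~u is true.
  5. (t \/ ~s \/ ~q) — t is true.
  6. (r \/ ~t) — r is true.
  7. (~r \/ t) — t is true.
  8. (~u) — ~u is true.
  9. (r \/ ~q \/ ~v) — r is true.
  10. (v) — v is true.
  11. (r) — r is true.
  12. (t) — t is true.
  13. (s) — s is true.
  14. (u \/ ~s \/ ~q) — ~q is true.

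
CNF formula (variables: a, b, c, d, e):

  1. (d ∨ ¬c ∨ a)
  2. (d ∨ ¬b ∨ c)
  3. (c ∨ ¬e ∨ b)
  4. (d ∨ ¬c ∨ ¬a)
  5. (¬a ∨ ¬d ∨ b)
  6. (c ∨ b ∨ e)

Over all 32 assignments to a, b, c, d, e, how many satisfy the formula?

Split on c, then b.
  c=1, b=1: remaining (a,d,e) ∈ {(0,1,0); (0,1,1); (1,1,0); (1,1,1)} — 4.
  c=1, b=0: remaining (a,d,e) ∈ {(0,1,0); (0,1,1)} — 2.
  c=0, b=1: remaining (a,d,e) ∈ {(0,1,0); (0,1,1); (1,1,0); (1,1,1)} — 4.
  c=0, b=0: a clause becomes empty — 0.
Total: 4 + 2 + 4 + 0 = 10.

10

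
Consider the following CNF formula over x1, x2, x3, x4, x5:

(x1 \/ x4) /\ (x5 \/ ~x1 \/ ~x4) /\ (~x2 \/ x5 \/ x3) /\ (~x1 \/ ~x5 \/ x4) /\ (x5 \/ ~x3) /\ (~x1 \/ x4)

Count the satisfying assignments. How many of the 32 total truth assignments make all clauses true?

Split on x1, then x4.
  x1=1, x4=1: remaining (x2,x3,x5) ∈ {(0,0,1); (0,1,1); (1,0,1); (1,1,1)} — 4.
  x1=1, x4=0: a clause becomes empty — 0.
  x1=0, x4=1: 5 of the 8 assignments to (x2,x3,x5) work.
  x1=0, x4=0: a clause becomes empty — 0.
Total: 4 + 0 + 5 + 0 = 9.

9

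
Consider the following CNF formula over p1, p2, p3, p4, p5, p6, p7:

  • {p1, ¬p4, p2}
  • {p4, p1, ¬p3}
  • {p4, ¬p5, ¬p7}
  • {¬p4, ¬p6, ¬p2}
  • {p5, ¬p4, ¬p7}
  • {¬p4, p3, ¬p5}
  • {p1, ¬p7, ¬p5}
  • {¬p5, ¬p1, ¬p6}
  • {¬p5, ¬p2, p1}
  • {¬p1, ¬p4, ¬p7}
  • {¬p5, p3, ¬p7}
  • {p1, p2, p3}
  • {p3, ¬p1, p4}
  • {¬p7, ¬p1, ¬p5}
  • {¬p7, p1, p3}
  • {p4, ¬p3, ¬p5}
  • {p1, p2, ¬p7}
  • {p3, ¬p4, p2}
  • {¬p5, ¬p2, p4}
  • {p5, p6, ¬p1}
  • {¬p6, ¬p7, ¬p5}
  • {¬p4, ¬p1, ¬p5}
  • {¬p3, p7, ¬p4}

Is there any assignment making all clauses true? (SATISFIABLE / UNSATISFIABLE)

SATISFIABLE

Try p1 = False.
Branch on p2: take p2 = True.
  then p5 is forced to False.
Branch on p3: take p3 = False.
  then p7 is forced to False.
The remaining clauses are satisfied by p4 = False, p6 = True.
So p1 = False, p2 = True, p3 = False, p4 = False, p5 = False, p6 = True, p7 = False is a satisfying assignment.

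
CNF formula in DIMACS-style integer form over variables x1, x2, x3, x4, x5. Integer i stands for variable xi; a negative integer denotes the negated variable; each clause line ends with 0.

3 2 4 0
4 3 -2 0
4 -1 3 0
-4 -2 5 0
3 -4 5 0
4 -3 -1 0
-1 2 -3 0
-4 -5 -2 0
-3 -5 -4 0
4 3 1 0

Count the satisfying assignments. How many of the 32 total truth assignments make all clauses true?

The models are:
  x1=0 x2=0 x3=0 x4=1 x5=1
  x1=0 x2=0 x3=1 x4=0 x5=0
  x1=0 x2=0 x3=1 x4=0 x5=1
  x1=0 x2=0 x3=1 x4=1 x5=0
  x1=0 x2=1 x3=1 x4=0 x5=0
  x1=0 x2=1 x3=1 x4=0 x5=1
  x1=1 x2=0 x3=0 x4=1 x5=1
Count: 7.

7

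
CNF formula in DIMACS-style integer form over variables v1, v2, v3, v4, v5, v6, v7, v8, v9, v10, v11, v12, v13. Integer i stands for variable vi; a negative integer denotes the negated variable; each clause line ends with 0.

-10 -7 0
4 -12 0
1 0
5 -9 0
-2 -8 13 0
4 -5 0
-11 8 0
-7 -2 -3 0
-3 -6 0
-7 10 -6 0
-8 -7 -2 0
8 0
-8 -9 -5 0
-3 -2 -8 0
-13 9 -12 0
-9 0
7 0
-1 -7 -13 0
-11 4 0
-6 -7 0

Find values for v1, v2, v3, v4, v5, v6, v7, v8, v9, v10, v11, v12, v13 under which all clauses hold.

v1 = T, v2 = F, v3 = F, v4 = T, v5 = T, v6 = F, v7 = T, v8 = T, v9 = F, v10 = F, v11 = F, v12 = T, v13 = F

The clause (v1) is unit: v1 must be True.
The clause (v8) is unit: v8 must be True.
(¬v9) is a unit clause, so v9 = False.
Unit propagation: (v7) forces v7 = True.
(¬v10) is a unit clause, so v10 = False.
Unit propagation: (¬v6) forces v6 = False.
(¬v2) is a unit clause, so v2 = False.
The clause (¬v13) is unit: v13 must be False.
v4 occurs only positively in the remaining clauses — set v4 = True.
v11 occurs only negated in the remaining clauses — set v11 = False.
v3, v5, v12 are now unconstrained; take v3 = False, v5 = True, v12 = True.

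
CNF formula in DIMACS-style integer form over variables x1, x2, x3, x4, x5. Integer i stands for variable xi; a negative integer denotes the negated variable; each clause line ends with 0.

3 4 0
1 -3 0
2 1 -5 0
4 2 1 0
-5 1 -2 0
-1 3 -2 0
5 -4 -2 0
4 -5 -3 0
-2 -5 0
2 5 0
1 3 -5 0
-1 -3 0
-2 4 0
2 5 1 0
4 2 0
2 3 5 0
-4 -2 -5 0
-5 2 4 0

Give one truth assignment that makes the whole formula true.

Try x1 = True.
  then x3 is forced to False.
  then x4 is forced to True.
  then x2 is forced to False.
  then x5 is forced to True.
Every clause has at least one true literal under this assignment.

x1=T, x2=F, x3=F, x4=T, x5=T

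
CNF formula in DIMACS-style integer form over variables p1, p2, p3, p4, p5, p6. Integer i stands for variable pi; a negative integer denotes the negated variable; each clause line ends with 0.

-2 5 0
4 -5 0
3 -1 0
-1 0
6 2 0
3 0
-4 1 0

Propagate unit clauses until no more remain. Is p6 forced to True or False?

Unit clause (¬p1) sets p1 = False.
Unit clause (p3) sets p3 = True.
In (p1 ∨ ¬p4), p1 is now false; ¬p4 must hold, so p4 = False.
In (p4 ∨ ¬p5), p4 is now false; ¬p5 must hold, so p5 = False.
(p5 ∨ ¬p2) with p5 = False leaves only ¬p2, so p2 = False.
From (p2 ∨ p6) and p2 = False: p6 = True.

True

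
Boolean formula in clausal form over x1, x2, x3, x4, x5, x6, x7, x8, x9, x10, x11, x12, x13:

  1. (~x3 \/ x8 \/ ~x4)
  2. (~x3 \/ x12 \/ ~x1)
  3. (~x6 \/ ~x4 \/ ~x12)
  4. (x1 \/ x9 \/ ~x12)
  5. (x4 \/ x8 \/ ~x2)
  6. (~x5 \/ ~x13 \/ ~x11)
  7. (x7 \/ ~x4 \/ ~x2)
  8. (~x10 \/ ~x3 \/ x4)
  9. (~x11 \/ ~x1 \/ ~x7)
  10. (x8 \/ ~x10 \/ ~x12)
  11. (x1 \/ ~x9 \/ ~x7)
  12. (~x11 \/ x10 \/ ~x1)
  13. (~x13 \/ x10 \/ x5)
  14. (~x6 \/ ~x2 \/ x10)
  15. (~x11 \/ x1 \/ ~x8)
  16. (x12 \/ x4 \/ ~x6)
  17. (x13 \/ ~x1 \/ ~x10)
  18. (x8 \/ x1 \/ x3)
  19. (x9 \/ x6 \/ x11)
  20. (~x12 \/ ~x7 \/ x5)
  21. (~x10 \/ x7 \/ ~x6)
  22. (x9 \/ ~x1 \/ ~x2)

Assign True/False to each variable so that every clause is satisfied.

x1 = T, x2 = F, x3 = F, x4 = T, x5 = T, x6 = T, x7 = T, x8 = F, x9 = F, x10 = F, x11 = F, x12 = F, x13 = F

x2 occurs only negated in the remaining clauses — set x2 = False.
Set x1 = True and propagate.
Try x3 = False.
Try x4 = True.
The remaining clauses are satisfied by x5 = True, x6 = True, x7 = True, x8 = False, x9 = False, x10 = False, x11 = False, x12 = False, x13 = False.
Every clause has at least one true literal under this assignment.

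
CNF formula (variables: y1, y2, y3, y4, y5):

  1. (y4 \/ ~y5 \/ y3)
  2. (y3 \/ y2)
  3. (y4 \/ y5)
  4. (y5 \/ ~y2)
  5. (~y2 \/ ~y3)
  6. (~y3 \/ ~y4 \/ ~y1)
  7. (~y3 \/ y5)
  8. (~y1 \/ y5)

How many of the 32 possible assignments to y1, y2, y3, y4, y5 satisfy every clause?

Satisfying assignments:
  y1=F y2=F y3=T y4=F y5=T
  y1=F y2=F y3=T y4=T y5=T
  y1=F y2=T y3=F y4=T y5=T
  y1=T y2=F y3=T y4=F y5=T
  y1=T y2=T y3=F y4=T y5=T
Count: 5.

5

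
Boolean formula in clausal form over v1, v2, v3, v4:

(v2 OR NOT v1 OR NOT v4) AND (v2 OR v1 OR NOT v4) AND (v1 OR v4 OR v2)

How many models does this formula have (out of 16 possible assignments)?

Split on v1, then v2.
  v1=1, v2=1: remaining (v3,v4) ∈ {(0,0); (0,1); (1,0); (1,1)} — 4.
  v1=1, v2=0: remaining (v3,v4) ∈ {(0,0); (1,0)} — 2.
  v1=0, v2=1: remaining (v3,v4) ∈ {(0,0); (0,1); (1,0); (1,1)} — 4.
  v1=0, v2=0: a clause becomes empty — 0.
Total: 4 + 2 + 4 + 0 = 10.

10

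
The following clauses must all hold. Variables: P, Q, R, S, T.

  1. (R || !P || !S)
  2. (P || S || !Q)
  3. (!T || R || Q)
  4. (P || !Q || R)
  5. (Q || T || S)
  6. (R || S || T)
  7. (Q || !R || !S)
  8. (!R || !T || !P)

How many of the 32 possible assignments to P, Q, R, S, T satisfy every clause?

Satisfying assignments:
  P=F Q=F R=F S=T T=F
  P=F Q=F R=T S=F T=T
  P=F Q=T R=T S=T T=F
  P=F Q=T R=T S=T T=T
  P=T Q=T R=F S=F T=T
  P=T Q=T R=T S=F T=F
  P=T Q=T R=T S=T T=F
Count: 7.

7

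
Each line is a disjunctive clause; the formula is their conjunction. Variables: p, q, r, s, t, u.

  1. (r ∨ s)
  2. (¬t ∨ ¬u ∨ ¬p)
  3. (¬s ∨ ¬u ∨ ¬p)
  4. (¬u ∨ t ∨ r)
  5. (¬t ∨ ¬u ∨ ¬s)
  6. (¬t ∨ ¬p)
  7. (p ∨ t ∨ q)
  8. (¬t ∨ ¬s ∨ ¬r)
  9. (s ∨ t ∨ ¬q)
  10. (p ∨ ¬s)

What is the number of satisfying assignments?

Split on t, then s.
  t=1, s=1: a clause becomes empty — 0.
  t=1, s=0: remaining (p,q,r,u) ∈ {(0,0,1,0); (0,0,1,1); (0,1,1,0); (0,1,1,1)} — 4.
  t=0, s=1: remaining (p,q,r,u) ∈ {(1,0,0,0); (1,0,1,0); (1,1,0,0); (1,1,1,0)} — 4.
  t=0, s=0: remaining (p,q,r,u) ∈ {(1,0,1,0); (1,0,1,1)} — 2.
Total: 0 + 4 + 4 + 2 = 10.

10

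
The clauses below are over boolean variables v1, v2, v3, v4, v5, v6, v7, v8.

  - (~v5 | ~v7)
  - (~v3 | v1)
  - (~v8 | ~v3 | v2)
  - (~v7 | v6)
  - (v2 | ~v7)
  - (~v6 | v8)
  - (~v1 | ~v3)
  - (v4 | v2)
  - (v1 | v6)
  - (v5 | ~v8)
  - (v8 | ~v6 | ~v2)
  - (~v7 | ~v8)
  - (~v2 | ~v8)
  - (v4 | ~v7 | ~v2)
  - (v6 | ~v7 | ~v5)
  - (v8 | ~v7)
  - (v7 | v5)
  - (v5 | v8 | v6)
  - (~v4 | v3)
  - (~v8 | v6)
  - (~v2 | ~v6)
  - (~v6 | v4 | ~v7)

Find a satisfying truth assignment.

Branch on v1: take v1 = True.
  then v3 is forced to False.
  then v4 is forced to False.
  then v2 is forced to True.
  then v8 is forced to False.
  then v6 is forced to False.
  then v7 is forced to False.
  then v5 is forced to True.
Every clause has at least one true literal under this assignment.
Check each clause:
  1. (~v5 | ~v7) — ~v7 is true.
  2. (~v3 | v1) — v1 is true.
  3. (~v8 | ~v3 | v2) — ~v8 is true.
  4. (v6 | ~v7) — ~v7 is true.
  5. (v2 | ~v7) — ~v7 is true.
  6. (~v6 | v8) — ~v6 is true.
  7. (~v3 | ~v1) — ~v3 is true.
  8. (v4 | v2) — v2 is true.
  9. (v1 | v6) — v1 is true.
  10. (v5 | ~v8) — ~v8 is true.
  11. (~v2 | ~v6 | v8) — ~v6 is true.
  12. (~v7 | ~v8) — ~v8 is true.
  13. (~v8 | ~v2) — ~v8 is true.
  14. (~v2 | ~v7 | v4) — ~v7 is true.
  15. (~v5 | v6 | ~v7) — ~v7 is true.
  16. (~v7 | v8) — ~v7 is true.
  17. (v5 | v7) — v5 is true.
  18. (v8 | v5 | v6) — v5 is true.
  19. (v3 | ~v4) — ~v4 is true.
  20. (v6 | ~v8) — ~v8 is true.
  21. (~v6 | ~v2) — ~v6 is true.
  22. (~v7 | ~v6 | v4) — ~v7 is true.

v1 = T  v2 = T  v3 = F  v4 = F  v5 = T  v6 = F  v7 = F  v8 = F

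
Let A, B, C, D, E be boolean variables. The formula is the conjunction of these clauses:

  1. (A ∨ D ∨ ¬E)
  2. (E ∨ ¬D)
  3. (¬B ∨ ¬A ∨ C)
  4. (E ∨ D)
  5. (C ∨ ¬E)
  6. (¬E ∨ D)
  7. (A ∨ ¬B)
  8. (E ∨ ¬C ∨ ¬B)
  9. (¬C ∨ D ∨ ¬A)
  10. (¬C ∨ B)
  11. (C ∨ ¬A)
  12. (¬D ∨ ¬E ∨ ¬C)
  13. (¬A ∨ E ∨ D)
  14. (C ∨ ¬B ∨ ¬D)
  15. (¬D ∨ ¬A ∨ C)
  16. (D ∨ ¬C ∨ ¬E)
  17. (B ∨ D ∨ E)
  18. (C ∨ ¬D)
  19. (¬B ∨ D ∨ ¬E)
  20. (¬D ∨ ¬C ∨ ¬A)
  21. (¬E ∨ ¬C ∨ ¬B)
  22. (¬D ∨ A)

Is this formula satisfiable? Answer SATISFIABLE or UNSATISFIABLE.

UNSATISFIABLE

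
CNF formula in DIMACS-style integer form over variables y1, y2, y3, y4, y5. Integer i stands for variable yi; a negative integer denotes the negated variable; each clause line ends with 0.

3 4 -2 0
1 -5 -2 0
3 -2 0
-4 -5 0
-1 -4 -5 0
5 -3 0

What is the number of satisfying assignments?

Split on y5, then y2.
  y5=T, y2=T: remaining (y1,y3,y4) ∈ {(T,T,F)} — 1.
  y5=T, y2=F: remaining (y1,y3,y4) ∈ {(F,F,F); (F,T,F); (T,F,F); (T,T,F)} — 4.
  y5=F, y2=T: a clause becomes empty — 0.
  y5=F, y2=F: remaining (y1,y3,y4) ∈ {(F,F,F); (F,F,T); (T,F,F); (T,F,T)} — 4.
Total: 1 + 4 + 0 + 4 = 9.

9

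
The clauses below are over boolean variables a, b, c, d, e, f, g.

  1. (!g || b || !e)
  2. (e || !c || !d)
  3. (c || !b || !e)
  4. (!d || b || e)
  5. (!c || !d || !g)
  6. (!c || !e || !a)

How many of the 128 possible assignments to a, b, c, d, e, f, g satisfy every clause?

Split on e, then c.
  e=1, c=1: f free; 5 ways for (a,b,d,g) × 2^1 = 10.
  e=1, c=0: forces b=0; g=0; a, d, f free → 2^3 = 8.
  e=0, c=1: forces d=0; a, b, f, g free → 2^4 = 16.
  e=0, c=0: a, f, g free; 3 ways for (b,d) × 2^3 = 24.
Total: 10 + 8 + 16 + 24 = 58.

58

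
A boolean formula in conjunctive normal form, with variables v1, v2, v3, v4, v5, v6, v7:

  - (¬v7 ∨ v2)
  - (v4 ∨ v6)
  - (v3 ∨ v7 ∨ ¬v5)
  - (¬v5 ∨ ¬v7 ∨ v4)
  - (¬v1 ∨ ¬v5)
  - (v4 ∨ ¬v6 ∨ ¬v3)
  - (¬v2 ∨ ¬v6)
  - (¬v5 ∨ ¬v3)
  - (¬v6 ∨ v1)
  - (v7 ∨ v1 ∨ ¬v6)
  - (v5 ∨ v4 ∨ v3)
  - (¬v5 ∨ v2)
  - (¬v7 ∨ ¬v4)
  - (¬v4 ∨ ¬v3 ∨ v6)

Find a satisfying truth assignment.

v1=T  v2=F  v3=T  v4=T  v5=F  v6=T  v7=F

Branch on v1: take v1 = True.
  then v5 is forced to False.
Set v2 = False and propagate.
  then v7 is forced to False.
For the remaining variables, v3 = True, v4 = True, v6 = True works.
Every clause has at least one true literal under this assignment.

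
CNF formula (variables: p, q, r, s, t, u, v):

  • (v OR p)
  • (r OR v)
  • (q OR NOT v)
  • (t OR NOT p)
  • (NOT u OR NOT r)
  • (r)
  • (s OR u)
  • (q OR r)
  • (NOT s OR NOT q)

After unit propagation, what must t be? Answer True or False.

True

(r) is a unit clause: r = True.
In (NOT r OR NOT u), NOT r is now false; NOT u must hold, so u = False.
From (u OR s) and u = False: s = True.
(NOT s OR NOT q): since s = True, the clause reduces to (NOT q). q = False.
From (NOT v OR q) and q = False: v = False.
(v OR p) with v = False leaves only p, so p = True.
(NOT p OR t) with p = True leaves only t, so t = True.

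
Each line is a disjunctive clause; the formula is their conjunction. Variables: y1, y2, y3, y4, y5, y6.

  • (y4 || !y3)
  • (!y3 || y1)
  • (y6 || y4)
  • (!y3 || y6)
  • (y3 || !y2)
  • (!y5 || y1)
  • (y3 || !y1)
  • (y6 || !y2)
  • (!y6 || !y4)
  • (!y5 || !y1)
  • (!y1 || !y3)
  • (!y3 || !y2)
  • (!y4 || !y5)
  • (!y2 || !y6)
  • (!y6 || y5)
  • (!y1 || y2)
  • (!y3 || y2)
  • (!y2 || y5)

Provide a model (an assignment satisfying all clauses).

Try y1 = False.
  then y3 is forced to False.
  then y2 is forced to False.
  then y5 is forced to False.
  then y6 is forced to False.
  then y4 is forced to True.

y1 = F  y2 = F  y3 = F  y4 = T  y5 = F  y6 = F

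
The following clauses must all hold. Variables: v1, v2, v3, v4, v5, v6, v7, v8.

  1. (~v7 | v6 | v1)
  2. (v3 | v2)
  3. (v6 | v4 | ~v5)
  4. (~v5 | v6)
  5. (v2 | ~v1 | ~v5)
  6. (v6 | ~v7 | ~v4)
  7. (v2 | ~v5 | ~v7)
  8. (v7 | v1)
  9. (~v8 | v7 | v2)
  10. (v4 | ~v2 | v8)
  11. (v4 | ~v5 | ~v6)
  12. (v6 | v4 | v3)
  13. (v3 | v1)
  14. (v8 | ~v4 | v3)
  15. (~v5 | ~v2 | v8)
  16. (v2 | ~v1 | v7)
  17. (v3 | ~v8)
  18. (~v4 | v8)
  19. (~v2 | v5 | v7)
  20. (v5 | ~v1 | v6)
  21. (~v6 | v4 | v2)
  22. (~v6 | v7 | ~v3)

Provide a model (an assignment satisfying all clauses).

v1 = T, v2 = F, v3 = T, v4 = T, v5 = F, v6 = T, v7 = T, v8 = T

Try v1 = True.
For the remaining variables, v2 = False, v3 = True, v4 = True, v5 = False, v6 = True, v7 = True, v8 = True works.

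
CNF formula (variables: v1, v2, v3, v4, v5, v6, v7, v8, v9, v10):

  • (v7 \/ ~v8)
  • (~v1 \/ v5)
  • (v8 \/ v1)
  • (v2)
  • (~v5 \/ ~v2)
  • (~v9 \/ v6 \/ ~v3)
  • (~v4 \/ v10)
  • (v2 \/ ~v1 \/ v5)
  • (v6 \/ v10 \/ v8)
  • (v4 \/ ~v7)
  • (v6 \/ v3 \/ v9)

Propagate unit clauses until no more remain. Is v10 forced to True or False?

True

(v2) stands alone — v2 = True.
(~v5 \/ ~v2) with v2 = True leaves only ~v5, so v5 = False.
From (v5 \/ ~v1) and v5 = False: v1 = False.
(v8 \/ v1) with v1 = False leaves only v8, so v8 = True.
From (v7 \/ ~v8) and v8 = True: v7 = True.
(~v7 \/ v4) with v7 = True leaves only v4, so v4 = True.
(v10 \/ ~v4): since v4 = True, the clause reduces to (v10). v10 = True.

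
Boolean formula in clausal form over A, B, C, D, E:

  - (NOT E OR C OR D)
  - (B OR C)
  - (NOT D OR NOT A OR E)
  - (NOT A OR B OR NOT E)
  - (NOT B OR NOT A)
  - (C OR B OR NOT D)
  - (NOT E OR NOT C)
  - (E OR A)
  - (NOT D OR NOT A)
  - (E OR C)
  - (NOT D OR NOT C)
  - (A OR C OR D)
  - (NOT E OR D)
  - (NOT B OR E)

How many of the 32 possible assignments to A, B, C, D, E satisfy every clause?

2

Satisfying assignments:
  A=F B=T C=F D=T E=T
  A=T B=F C=T D=F E=F
Count: 2.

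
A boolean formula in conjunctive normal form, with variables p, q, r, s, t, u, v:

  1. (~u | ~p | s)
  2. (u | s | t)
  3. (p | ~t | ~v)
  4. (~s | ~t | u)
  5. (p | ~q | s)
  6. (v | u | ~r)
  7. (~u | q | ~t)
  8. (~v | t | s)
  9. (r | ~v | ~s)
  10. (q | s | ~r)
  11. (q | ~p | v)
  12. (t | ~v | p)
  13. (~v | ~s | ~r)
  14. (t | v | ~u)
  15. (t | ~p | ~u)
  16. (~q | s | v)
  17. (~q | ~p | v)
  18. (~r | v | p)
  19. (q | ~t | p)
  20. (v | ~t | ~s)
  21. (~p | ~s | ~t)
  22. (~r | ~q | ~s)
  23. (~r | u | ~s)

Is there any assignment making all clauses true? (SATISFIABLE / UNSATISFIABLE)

Try p = True.
For the remaining variables, q = False, r = False, s = False, t = True, u = False, v = True works.
So p=1, q=0, r=0, s=0, t=1, u=0, v=1 is a satisfying assignment.

SATISFIABLE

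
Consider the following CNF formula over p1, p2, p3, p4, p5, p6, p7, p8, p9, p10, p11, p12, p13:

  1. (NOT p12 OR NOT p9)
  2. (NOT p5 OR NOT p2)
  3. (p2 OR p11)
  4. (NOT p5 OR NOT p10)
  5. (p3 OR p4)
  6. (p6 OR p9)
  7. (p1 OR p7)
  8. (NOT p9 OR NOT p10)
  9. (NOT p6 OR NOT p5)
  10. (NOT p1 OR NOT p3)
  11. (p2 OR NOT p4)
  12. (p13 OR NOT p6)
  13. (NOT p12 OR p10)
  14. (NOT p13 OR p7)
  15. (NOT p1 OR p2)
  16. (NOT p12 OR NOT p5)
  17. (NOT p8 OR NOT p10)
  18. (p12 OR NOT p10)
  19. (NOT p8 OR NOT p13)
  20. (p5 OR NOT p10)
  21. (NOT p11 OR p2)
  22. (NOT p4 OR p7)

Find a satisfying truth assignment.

p1=False  p2=True  p3=False  p4=True  p5=False  p6=False  p7=True  p8=True  p9=True  p10=False  p11=True  p12=False  p13=False

p7 occurs only positively in the remaining clauses — set p7 = True.
Try p1 = False.
Branch on p2: take p2 = True.
  then p5 is forced to False.
  then p10 is forced to False.
  then p12 is forced to False.
Branch on p3: take p3 = False.
  then p4 is forced to True.
The remaining clauses are satisfied by p6 = False, p8 = True, p9 = True, p11 = True, p13 = False.
Every clause has at least one true literal under this assignment.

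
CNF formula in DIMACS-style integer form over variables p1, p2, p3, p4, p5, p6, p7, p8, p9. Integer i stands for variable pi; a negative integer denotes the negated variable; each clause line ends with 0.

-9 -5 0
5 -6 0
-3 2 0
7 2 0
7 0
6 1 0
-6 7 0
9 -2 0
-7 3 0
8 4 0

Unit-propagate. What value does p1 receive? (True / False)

True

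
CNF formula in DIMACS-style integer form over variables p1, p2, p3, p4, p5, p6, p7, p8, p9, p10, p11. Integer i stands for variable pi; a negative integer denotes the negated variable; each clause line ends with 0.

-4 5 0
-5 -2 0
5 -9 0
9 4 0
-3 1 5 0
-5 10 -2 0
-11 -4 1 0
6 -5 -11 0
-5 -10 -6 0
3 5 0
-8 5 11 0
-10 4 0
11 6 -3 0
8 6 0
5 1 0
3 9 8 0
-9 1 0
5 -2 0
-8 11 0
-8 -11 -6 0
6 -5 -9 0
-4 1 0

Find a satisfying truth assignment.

p1 = True, p2 = False, p3 = False, p4 = False, p5 = True, p6 = True, p7 = False, p8 = False, p9 = True, p10 = False, p11 = True

Check each clause:
  1. {¬p4, p5} — ¬p4 is true.
  2. {¬p5, ¬p2} — ¬p2 is true.
  3. {p5, ¬p9} — p5 is true.
  4. {p9, p4} — p9 is true.
  5. {p1, ¬p3, p5} — p1 is true.
  6. {¬p5, ¬p2, p10} — ¬p2 is true.
  7. {¬p11, ¬p4, p1} — p1 is true.
  8. {¬p11, ¬p5, p6} — p6 is true.
  9. {¬p10, ¬p6, ¬p5} — ¬p10 is true.
  10. {p5, p3} — p5 is true.
  11. {¬p8, p11, p5} — ¬p8 is true.
  12. {¬p10, p4} — ¬p10 is true.
  13. {¬p3, p6, p11} — p11 is true.
  14. {p6, p8} — p6 is true.
  15. {p5, p1} — p1 is true.
  16. {p9, p3, p8} — p9 is true.
  17. {p1, ¬p9} — p1 is true.
  18. {¬p2, p5} — p5 is true.
  19. {¬p8, p11} — ¬p8 is true.
  20. {¬p8, ¬p11, ¬p6} — ¬p8 is true.
  21. {¬p9, p6, ¬p5} — p6 is true.
  22. {¬p4, p1} — p1 is true.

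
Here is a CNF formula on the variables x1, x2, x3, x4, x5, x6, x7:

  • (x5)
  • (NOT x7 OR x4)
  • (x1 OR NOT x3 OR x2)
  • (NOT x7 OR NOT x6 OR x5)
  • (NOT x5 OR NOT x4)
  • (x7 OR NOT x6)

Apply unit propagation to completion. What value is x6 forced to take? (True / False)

(x5) is a unit clause: x5 = True.
(NOT x5 OR NOT x4) with x5 = True leaves only NOT x4, so x4 = False.
(x4 OR NOT x7) with x4 = False leaves only NOT x7, so x7 = False.
From (NOT x6 OR x7) and x7 = False: x6 = False.

False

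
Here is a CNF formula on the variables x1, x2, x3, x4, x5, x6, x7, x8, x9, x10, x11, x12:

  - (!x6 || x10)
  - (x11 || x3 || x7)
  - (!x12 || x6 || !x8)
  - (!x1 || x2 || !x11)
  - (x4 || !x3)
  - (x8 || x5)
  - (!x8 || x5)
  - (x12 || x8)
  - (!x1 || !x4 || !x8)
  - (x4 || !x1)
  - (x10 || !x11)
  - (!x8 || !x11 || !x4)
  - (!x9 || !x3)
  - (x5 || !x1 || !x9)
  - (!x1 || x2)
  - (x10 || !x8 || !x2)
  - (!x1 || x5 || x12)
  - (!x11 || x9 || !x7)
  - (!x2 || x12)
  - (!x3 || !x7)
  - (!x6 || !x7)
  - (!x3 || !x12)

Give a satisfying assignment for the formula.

x5 occurs only positively in the remaining clauses — set x5 = True.
x10 occurs only positively in the remaining clauses — set x10 = True.
Try x1 = True.
  then x4 is forced to True.
  then x8 is forced to False.
  then x12 is forced to True.
  then x2 is forced to True.
  then x3 is forced to False.
Try x6 = False.
Try x7 = True.
The remaining clauses are satisfied by x9 = False, x11 = False.
Every clause has at least one true literal under this assignment.
Check each clause:
  1. (!x6 || x10) — !x6 is true.
  2. (x3 || x7 || x11) — x7 is true.
  3. (!x12 || x6 || !x8) — !x8 is true.
  4. (!x11 || x2 || !x1) — x2 is true.
  5. (!x3 || x4) — x4 is true.
  6. (x5 || x8) — x5 is true.
  7. (!x8 || x5) — !x8 is true.
  8. (x8 || x12) — x12 is true.
  9. (!x4 || !x1 || !x8) — !x8 is true.
  10. (x4 || !x1) — x4 is true.
  11. (!x11 || x10) — x10 is true.
  12. (!x11 || !x8 || !x4) — !x8 is true.
  13. (!x3 || !x9) — !x3 is true.
  14. (x5 || !x9 || !x1) — x5 is true.
  15. (!x1 || x2) — x2 is true.
  16. (!x8 || !x2 || x10) — !x8 is true.
  17. (!x1 || x12 || x5) — x12 is true.
  18. (!x11 || !x7 || x9) — !x11 is true.
  19. (!x2 || x12) — x12 is true.
  20. (!x3 || !x7) — !x3 is true.
  21. (!x6 || !x7) — !x6 is true.
  22. (!x3 || !x12) — !x3 is true.

x1 = True, x2 = True, x3 = False, x4 = True, x5 = True, x6 = False, x7 = True, x8 = False, x9 = False, x10 = True, x11 = False, x12 = True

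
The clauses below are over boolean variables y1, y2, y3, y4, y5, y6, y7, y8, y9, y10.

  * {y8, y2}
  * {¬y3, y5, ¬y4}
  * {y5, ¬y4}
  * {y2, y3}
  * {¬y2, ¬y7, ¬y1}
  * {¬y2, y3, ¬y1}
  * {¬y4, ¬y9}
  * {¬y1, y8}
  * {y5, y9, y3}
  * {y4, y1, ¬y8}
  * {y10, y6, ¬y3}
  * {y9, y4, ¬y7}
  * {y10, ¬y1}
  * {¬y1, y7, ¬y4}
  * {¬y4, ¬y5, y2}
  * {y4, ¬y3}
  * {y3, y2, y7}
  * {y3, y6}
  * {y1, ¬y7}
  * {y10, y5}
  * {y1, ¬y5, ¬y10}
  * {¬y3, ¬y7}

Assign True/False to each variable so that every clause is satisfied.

y6 occurs only positively in the remaining clauses — set y6 = True.
Try y1 = False.
  then y7 is forced to False.
Set y2 = True and propagate.
Set y3 = True and propagate.
  then y4 is forced to True.
  then y5 is forced to True.
  then y9 is forced to False.
  then y10 is forced to False.
y8 is now unconstrained; take y8 = False.

y1 = F, y2 = T, y3 = T, y4 = T, y5 = T, y6 = T, y7 = F, y8 = F, y9 = F, y10 = F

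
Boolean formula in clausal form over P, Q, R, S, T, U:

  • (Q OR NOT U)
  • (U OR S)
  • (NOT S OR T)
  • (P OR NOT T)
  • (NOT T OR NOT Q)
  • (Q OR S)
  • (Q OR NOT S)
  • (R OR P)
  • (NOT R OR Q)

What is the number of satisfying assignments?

Satisfying assignments:
  P=F Q=T R=T S=F T=F U=T
  P=T Q=T R=F S=F T=F U=T
  P=T Q=T R=T S=F T=F U=T
Count: 3.

3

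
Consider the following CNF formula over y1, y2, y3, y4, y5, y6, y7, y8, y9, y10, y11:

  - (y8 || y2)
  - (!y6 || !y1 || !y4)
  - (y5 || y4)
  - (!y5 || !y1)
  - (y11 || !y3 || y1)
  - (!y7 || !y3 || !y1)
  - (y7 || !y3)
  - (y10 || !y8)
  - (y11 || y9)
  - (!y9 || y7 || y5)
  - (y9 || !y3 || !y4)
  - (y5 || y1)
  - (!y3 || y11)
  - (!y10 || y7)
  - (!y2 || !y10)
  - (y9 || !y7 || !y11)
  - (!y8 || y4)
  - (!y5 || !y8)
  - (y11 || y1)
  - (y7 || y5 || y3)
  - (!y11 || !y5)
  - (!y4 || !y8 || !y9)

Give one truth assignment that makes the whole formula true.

y1 = T, y2 = T, y3 = F, y4 = T, y5 = F, y6 = F, y7 = T, y8 = F, y9 = T, y10 = F, y11 = F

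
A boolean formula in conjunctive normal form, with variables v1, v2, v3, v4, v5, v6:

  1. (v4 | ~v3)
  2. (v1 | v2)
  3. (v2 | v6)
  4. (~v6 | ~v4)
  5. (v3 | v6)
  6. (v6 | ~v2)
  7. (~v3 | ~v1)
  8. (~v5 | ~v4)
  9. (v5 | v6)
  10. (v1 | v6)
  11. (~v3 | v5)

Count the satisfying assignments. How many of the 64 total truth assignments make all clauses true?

The models are:
  v1=F v2=T v3=F v4=F v5=F v6=T
  v1=F v2=T v3=F v4=F v5=T v6=T
  v1=T v2=F v3=F v4=F v5=F v6=T
  v1=T v2=F v3=F v4=F v5=T v6=T
  v1=T v2=T v3=F v4=F v5=F v6=T
  v1=T v2=T v3=F v4=F v5=T v6=T
Count: 6.

6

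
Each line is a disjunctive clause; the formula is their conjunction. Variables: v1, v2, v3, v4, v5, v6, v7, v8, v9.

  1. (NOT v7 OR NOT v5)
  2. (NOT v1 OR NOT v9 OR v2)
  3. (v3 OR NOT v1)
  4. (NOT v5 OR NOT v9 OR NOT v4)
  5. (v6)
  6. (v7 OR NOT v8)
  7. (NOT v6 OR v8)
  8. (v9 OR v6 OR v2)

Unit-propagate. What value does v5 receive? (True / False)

False

(v6) is a unit clause: v6 = True.
From (NOT v6 OR v8) and v6 = True: v8 = True.
(NOT v8 OR v7): since v8 = True, the clause reduces to (v7). v7 = True.
(NOT v7 OR NOT v5) with v7 = True leaves only NOT v5, so v5 = False.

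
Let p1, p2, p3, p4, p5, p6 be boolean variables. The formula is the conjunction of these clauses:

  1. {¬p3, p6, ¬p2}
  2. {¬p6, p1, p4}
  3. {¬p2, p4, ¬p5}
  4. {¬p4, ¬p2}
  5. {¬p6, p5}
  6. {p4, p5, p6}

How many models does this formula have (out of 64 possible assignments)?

Split on p4, then p6.
  p4=1, p6=1: remaining (p1,p2,p3,p5) ∈ {(0,0,0,1); (0,0,1,1); (1,0,0,1); (1,0,1,1)} — 4.
  p4=1, p6=0: forces p2=0; p1, p3, p5 free → 2^3 = 8.
  p4=0, p6=1: remaining (p1,p2,p3,p5) ∈ {(1,0,0,1); (1,0,1,1)} — 2.
  p4=0, p6=0: remaining (p1,p2,p3,p5) ∈ {(0,0,0,1); (0,0,1,1); (1,0,0,1); (1,0,1,1)} — 4.
Total: 4 + 8 + 2 + 4 = 18.

18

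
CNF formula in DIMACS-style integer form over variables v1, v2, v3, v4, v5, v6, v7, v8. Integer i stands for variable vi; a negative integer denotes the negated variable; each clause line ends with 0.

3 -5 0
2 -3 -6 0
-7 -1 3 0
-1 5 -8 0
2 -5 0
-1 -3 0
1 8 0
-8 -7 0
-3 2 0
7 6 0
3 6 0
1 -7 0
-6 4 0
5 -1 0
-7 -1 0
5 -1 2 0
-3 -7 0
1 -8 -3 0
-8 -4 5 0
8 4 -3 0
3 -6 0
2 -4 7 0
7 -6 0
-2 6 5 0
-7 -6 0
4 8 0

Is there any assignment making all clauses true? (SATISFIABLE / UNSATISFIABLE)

v3 = True:
  propagation gives v1=False, v8=True; an empty clause results — contradiction.
v3 = False:
  propagation gives v5=False, v6=True; an empty clause results — contradiction.
Every branch closes, so no satisfying assignment exists.

UNSATISFIABLE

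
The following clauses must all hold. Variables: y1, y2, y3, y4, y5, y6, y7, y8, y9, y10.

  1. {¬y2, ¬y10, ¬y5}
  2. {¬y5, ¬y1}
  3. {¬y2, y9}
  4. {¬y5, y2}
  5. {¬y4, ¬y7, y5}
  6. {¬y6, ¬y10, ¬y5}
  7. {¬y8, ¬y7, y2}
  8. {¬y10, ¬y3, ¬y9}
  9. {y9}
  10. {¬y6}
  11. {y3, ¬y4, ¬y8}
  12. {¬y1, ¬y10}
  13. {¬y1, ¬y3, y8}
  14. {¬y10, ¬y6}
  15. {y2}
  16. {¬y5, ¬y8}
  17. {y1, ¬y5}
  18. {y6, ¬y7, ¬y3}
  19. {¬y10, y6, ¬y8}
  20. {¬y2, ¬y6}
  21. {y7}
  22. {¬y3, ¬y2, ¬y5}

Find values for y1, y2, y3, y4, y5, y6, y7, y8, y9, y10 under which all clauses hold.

y1=0, y2=1, y3=0, y4=0, y5=0, y6=0, y7=1, y8=0, y9=1, y10=0

Check each clause:
  1. {¬y5, ¬y10, ¬y2} — ¬y5 is true.
  2. {¬y1, ¬y5} — ¬y5 is true.
  3. {¬y2, y9} — y9 is true.
  4. {y2, ¬y5} — y2 is true.
  5. {¬y7, y5, ¬y4} — ¬y4 is true.
  6. {¬y5, ¬y6, ¬y10} — ¬y6 is true.
  7. {¬y7, y2, ¬y8} — ¬y8 is true.
  8. {¬y3, ¬y10, ¬y9} — ¬y3 is true.
  9. {y9} — y9 is true.
  10. {¬y6} — ¬y6 is true.
  11. {¬y4, ¬y8, y3} — ¬y8 is true.
  12. {¬y1, ¬y10} — ¬y10 is true.
  13. {¬y1, y8, ¬y3} — ¬y3 is true.
  14. {¬y6, ¬y10} — ¬y6 is true.
  15. {y2} — y2 is true.
  16. {¬y8, ¬y5} — ¬y8 is true.
  17. {y1, ¬y5} — ¬y5 is true.
  18. {¬y3, y6, ¬y7} — ¬y3 is true.
  19. {¬y8, ¬y10, y6} — ¬y8 is true.
  20. {¬y2, ¬y6} — ¬y6 is true.
  21. {y7} — y7 is true.
  22. {¬y3, ¬y5, ¬y2} — ¬y5 is true.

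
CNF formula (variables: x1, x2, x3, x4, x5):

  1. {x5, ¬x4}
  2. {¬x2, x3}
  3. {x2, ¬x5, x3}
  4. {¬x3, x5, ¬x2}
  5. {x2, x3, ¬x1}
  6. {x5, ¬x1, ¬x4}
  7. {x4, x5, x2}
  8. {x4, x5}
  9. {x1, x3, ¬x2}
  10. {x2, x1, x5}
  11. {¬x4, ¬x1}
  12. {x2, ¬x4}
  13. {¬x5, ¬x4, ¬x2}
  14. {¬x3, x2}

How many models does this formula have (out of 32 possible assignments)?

2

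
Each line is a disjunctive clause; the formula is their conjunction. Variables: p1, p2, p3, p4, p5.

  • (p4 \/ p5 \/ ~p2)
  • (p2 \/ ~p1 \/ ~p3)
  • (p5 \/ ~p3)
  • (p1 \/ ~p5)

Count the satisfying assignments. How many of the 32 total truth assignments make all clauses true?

12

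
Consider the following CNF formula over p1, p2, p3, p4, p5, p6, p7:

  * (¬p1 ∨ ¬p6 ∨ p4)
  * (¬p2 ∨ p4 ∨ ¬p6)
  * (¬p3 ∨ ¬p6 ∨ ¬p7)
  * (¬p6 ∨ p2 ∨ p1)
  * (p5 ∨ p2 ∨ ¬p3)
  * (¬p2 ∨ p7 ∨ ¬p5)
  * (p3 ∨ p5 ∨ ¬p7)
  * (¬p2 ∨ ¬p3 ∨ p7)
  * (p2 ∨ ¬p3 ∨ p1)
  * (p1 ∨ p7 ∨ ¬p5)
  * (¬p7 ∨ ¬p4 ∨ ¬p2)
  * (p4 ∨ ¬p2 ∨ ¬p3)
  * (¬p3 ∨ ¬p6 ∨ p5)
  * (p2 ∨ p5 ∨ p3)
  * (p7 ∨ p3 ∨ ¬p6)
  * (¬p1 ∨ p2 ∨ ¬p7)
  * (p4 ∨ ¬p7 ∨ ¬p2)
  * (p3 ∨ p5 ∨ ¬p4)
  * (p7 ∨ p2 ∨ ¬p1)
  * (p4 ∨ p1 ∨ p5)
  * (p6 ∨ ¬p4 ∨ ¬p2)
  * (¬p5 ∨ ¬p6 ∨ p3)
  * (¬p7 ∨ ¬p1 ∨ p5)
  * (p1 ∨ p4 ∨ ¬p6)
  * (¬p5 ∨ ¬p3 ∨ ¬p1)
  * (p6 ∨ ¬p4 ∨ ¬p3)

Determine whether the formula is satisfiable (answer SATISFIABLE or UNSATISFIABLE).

SATISFIABLE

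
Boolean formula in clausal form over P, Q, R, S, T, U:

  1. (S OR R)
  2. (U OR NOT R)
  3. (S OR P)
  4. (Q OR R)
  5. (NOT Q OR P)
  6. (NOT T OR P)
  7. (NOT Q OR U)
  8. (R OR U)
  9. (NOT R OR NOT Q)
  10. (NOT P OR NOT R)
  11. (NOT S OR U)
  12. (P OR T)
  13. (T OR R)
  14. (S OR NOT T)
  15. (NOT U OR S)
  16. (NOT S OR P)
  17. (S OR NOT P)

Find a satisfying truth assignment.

P=True, Q=True, R=False, S=True, T=True, U=True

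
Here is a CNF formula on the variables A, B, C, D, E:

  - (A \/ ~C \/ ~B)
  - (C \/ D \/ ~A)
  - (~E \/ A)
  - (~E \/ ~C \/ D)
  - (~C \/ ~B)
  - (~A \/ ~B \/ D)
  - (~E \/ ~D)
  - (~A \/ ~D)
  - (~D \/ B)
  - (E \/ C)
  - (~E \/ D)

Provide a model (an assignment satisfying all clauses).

A=True, B=False, C=True, D=False, E=False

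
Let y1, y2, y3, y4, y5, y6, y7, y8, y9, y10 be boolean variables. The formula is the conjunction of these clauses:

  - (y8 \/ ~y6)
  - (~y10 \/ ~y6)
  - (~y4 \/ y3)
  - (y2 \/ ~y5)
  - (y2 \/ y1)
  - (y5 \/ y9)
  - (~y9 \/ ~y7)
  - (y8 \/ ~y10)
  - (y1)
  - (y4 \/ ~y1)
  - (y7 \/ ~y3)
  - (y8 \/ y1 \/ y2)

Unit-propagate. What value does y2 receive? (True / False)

True

(y1) stands alone — y1 = True.
(y4 \/ ~y1): since y1 = True, the clause reduces to (y4). y4 = True.
(y3 \/ ~y4): since y4 = True, the clause reduces to (y3). y3 = True.
From (~y3 \/ y7) and y3 = True: y7 = True.
(~y7 \/ ~y9): since y7 = True, the clause reduces to (~y9). y9 = False.
From (y9 \/ y5) and y9 = False: y5 = True.
(y2 \/ ~y5) with y5 = True leaves only y2, so y2 = True.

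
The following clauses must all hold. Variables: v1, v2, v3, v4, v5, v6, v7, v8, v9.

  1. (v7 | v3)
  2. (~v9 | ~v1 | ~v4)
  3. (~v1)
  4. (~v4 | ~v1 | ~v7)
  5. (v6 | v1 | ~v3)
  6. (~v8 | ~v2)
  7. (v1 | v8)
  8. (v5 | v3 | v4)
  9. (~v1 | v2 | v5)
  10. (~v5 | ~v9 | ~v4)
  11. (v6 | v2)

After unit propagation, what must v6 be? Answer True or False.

(~v1) is a unit clause: v1 = False.
(v1 | v8): since v1 = False, the clause reduces to (v8). v8 = True.
From (~v2 | ~v8) and v8 = True: v2 = False.
(v2 | v6): since v2 = False, the clause reduces to (v6). v6 = True.

True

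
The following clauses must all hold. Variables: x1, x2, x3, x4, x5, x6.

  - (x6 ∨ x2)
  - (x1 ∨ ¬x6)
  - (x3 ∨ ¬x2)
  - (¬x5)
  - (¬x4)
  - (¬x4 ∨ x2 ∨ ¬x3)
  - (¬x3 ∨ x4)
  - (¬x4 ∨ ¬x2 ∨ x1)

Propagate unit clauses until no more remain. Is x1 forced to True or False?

True

(¬x5) stands alone — x5 = False.
(¬x4) stands alone — x4 = False.
(¬x3 ∨ x4) with x4 = False leaves only ¬x3, so x3 = False.
In (x3 ∨ ¬x2), x3 is now false; ¬x2 must hold, so x2 = False.
In (x6 ∨ x2), x2 is now false; x6 must hold, so x6 = True.
(x1 ∨ ¬x6) with x6 = True leaves only x1, so x1 = True.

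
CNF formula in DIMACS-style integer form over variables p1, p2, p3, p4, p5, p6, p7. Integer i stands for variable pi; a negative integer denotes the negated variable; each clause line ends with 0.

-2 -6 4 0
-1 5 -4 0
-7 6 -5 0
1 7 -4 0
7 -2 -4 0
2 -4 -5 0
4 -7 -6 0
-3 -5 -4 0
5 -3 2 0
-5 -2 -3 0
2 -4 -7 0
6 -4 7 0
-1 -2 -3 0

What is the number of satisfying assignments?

28

Case analysis on p4 and p2:
  p4=T, p2=T: 6 of the 32 assignments to (p1,p3,p5,p6,p7) work.
  p4=T, p2=F: a clause becomes empty — 0.
  p4=F, p2=T: 8 of the 32 assignments to (p1,p3,p5,p6,p7) work.
  p4=F, p2=F: p1 free; 7 ways for (p3,p5,p6,p7) × 2^1 = 14.
Total: 6 + 0 + 8 + 14 = 28.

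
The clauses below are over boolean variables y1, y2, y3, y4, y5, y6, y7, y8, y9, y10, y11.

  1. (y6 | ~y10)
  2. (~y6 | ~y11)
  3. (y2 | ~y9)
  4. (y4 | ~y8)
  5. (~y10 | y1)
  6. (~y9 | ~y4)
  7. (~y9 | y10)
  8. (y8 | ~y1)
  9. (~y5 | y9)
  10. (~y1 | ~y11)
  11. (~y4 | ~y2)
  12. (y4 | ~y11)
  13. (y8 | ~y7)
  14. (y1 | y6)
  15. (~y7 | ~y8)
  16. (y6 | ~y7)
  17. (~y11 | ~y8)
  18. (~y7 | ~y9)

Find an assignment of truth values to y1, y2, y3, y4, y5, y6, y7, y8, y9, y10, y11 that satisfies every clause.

y1 = F  y2 = F  y3 = F  y4 = F  y5 = F  y6 = T  y7 = F  y8 = F  y9 = F  y10 = F  y11 = F

Pure literal: y5 appears only negated; assign y5 = False.
y7 occurs only negated in the remaining clauses — set y7 = False.
Try y1 = False.
  then y10 is forced to False.
  then y9 is forced to False.
  then y6 is forced to True.
  then y11 is forced to False.
Branch on y2: take y2 = False.
For the remaining variables, y3 = False, y4 = False, y8 = False works.
Check each clause:
  1. (y6 | ~y10) — ~y10 is true.
  2. (~y6 | ~y11) — ~y11 is true.
  3. (~y9 | y2) — ~y9 is true.
  4. (y4 | ~y8) — ~y8 is true.
  5. (~y10 | y1) — ~y10 is true.
  6. (~y4 | ~y9) — ~y4 is true.
  7. (y10 | ~y9) — ~y9 is true.
  8. (~y1 | y8) — ~y1 is true.
  9. (~y5 | y9) — ~y5 is true.
  10. (~y1 | ~y11) — ~y11 is true.
  11. (~y4 | ~y2) — ~y4 is true.
  12. (~y11 | y4) — ~y11 is true.
  13. (y8 | ~y7) — ~y7 is true.
  14. (y1 | y6) — y6 is true.
  15. (~y8 | ~y7) — ~y8 is true.
  16. (y6 | ~y7) — ~y7 is true.
  17. (~y8 | ~y11) — ~y8 is true.
  18. (~y7 | ~y9) — ~y7 is true.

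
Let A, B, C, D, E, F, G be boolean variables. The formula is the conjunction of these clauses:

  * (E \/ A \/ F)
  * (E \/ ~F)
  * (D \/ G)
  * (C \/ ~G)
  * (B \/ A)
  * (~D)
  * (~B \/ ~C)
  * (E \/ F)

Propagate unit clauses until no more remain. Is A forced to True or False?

(~D) is a unit clause: D = False.
(D \/ G) with D = False leaves only G, so G = True.
(C \/ ~G) with G = True leaves only C, so C = True.
In (~C \/ ~B), ~C is now false; ~B must hold, so B = False.
(A \/ B) with B = False leaves only A, so A = True.

True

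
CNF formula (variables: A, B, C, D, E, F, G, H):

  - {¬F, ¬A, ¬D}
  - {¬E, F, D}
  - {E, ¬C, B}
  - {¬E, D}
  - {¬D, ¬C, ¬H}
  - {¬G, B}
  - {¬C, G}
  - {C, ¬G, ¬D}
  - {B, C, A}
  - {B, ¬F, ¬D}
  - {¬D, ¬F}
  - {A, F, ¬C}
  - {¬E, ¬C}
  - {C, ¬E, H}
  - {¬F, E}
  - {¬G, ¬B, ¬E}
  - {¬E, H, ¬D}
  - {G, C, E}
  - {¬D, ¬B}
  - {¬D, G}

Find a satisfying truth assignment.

A=True, B=True, C=False, D=False, E=False, F=False, G=True, H=False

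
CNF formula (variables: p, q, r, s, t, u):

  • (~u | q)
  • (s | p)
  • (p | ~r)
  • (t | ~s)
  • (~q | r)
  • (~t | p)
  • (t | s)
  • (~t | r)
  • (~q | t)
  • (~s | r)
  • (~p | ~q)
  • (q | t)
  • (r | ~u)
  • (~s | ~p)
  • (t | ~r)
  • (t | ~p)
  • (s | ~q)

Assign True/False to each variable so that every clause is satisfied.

p = T, q = F, r = T, s = F, t = T, u = F

Pure literal: u appears only negated; assign u = False.
Set p = True and propagate.
  then q is forced to False.
  then t is forced to True.
  then r is forced to True.
  then s is forced to False.
Check each clause:
  1. (q | ~u) — ~u is true.
  2. (s | p) — p is true.
  3. (p | ~r) — p is true.
  4. (~s | t) — ~s is true.
  5. (r | ~q) — r is true.
  6. (p | ~t) — p is true.
  7. (s | t) — t is true.
  8. (~t | r) — r is true.
  9. (~q | t) — t is true.
  10. (~s | r) — r is true.
  11. (~p | ~q) — ~q is true.
  12. (t | q) — t is true.
  13. (r | ~u) — ~u is true.
  14. (~p | ~s) — ~s is true.
  15. (t | ~r) — t is true.
  16. (t | ~p) — t is true.
  17. (~q | s) — ~q is true.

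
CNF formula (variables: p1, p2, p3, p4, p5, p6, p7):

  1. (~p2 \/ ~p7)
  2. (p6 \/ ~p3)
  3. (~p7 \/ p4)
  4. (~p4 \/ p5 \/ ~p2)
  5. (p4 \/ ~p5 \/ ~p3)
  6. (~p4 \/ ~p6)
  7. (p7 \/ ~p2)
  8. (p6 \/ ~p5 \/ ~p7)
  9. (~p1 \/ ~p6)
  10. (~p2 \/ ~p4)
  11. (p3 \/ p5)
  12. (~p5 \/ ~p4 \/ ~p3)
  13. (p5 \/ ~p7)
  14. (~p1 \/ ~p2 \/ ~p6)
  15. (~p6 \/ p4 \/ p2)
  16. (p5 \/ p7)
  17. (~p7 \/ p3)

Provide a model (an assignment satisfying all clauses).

Pure literal: p1 appears only negated; assign p1 = False.
Try p2 = False.
Set p3 = False and propagate.
  then p5 is forced to True.
  then p7 is forced to False.
The remaining clauses are satisfied by p4 = True, p6 = False.

p1=False, p2=False, p3=False, p4=True, p5=True, p6=False, p7=False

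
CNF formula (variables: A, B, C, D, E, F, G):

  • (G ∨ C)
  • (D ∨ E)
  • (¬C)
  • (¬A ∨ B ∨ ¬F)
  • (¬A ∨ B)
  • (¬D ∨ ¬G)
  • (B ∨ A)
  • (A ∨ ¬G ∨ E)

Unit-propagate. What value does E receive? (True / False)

(¬C) stands alone — C = False.
(C ∨ G) with C = False leaves only G, so G = True.
In (¬G ∨ ¬D), ¬G is now false; ¬D must hold, so D = False.
In (D ∨ E), D is now false; E must hold, so E = True.

True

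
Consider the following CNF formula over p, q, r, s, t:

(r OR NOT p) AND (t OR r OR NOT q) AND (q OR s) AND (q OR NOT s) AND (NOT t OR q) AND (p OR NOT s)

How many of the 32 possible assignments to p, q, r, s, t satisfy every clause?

The models are:
  p=F q=T r=F s=F t=T
  p=F q=T r=T s=F t=F
  p=F q=T r=T s=F t=T
  p=T q=T r=T s=F t=F
  p=T q=T r=T s=F t=T
  p=T q=T r=T s=T t=F
  p=T q=T r=T s=T t=T
Count: 7.

7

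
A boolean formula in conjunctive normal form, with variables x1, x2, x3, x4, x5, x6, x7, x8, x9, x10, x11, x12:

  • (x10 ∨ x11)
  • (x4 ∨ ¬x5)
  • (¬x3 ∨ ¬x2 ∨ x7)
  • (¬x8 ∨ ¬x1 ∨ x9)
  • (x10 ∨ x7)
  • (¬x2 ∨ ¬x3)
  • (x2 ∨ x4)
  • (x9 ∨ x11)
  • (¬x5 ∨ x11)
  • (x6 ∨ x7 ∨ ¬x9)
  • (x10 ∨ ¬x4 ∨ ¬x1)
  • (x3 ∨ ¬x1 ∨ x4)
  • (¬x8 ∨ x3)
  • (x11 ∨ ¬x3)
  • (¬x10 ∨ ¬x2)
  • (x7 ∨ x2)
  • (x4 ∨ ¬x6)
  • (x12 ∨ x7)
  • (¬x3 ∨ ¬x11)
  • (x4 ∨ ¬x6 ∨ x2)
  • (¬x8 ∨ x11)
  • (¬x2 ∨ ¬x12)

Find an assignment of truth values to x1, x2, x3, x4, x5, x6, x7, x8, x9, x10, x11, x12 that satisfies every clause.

x1=0, x2=0, x3=0, x4=1, x5=0, x6=1, x7=1, x8=0, x9=0, x10=0, x11=1, x12=0

Check each clause:
  1. (x11 ∨ x10) — x11 is true.
  2. (x4 ∨ ¬x5) — ¬x5 is true.
  3. (¬x2 ∨ ¬x3 ∨ x7) — ¬x3 is true.
  4. (x9 ∨ ¬x8 ∨ ¬x1) — ¬x8 is true.
  5. (x7 ∨ x10) — x7 is true.
  6. (¬x2 ∨ ¬x3) — ¬x3 is true.
  7. (x4 ∨ x2) — x4 is true.
  8. (x11 ∨ x9) — x11 is true.
  9. (¬x5 ∨ x11) — x11 is true.
  10. (x6 ∨ ¬x9 ∨ x7) — x7 is true.
  11. (¬x1 ∨ x10 ∨ ¬x4) — ¬x1 is true.
  12. (x4 ∨ x3 ∨ ¬x1) — x4 is true.
  13. (x3 ∨ ¬x8) — ¬x8 is true.
  14. (¬x3 ∨ x11) — x11 is true.
  15. (¬x10 ∨ ¬x2) — ¬x2 is true.
  16. (x7 ∨ x2) — x7 is true.
  17. (¬x6 ∨ x4) — x4 is true.
  18. (x7 ∨ x12) — x7 is true.
  19. (¬x11 ∨ ¬x3) — ¬x3 is true.
  20. (x2 ∨ x4 ∨ ¬x6) — x4 is true.
  21. (¬x8 ∨ x11) — ¬x8 is true.
  22. (¬x12 ∨ ¬x2) — ¬x12 is true.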